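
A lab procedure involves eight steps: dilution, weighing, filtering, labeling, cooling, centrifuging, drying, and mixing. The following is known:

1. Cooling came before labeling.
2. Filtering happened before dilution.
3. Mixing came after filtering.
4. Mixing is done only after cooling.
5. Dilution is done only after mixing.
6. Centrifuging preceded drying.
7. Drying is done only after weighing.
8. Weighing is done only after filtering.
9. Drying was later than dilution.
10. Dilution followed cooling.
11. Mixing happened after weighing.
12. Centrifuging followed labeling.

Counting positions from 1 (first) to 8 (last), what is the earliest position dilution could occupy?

Cooling, filtering, mixing, and weighing must all come before dilution — 4 forced predecessors.
Nothing else is forced ahead of dilution, so its earliest slot is position 4 + 1 = 5.

5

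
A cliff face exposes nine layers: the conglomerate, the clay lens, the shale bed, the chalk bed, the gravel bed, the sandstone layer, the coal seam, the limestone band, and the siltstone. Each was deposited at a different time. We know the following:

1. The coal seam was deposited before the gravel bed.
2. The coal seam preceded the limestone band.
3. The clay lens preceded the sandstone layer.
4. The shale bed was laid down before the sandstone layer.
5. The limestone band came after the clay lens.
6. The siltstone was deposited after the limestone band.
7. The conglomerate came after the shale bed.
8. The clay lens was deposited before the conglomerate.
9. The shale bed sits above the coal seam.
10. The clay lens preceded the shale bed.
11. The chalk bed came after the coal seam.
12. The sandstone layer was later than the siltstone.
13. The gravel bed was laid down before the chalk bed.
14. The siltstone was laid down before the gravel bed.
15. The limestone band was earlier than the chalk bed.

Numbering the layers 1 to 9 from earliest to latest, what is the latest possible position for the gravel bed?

The gravel bed must come before the chalk bed — 1 layer forced after it.
Everything else can be placed before the gravel bed in some valid order, so the gravel bed can sit as late as position 9 − 1 = 8.

8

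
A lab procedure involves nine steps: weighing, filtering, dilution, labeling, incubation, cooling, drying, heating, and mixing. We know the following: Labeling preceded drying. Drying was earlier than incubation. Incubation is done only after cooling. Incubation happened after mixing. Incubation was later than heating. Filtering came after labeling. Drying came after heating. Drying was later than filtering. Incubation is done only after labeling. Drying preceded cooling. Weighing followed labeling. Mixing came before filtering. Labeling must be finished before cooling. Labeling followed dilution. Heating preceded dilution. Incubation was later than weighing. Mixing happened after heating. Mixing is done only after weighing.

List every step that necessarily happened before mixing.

Directly stated before mixing: heating and weighing.
Dilution reaches mixing via dilution → labeling → weighing → mixing.
Labeling reaches mixing via labeling → weighing → mixing.

dilution, heating, labeling, weighing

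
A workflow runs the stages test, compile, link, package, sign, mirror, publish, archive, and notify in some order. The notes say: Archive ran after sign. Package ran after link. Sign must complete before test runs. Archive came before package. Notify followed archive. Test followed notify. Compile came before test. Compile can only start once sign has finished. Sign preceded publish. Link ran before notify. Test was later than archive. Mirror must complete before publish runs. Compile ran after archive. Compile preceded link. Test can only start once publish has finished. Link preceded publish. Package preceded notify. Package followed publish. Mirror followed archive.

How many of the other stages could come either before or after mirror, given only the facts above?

Forced before mirror: archive and sign; forced after mirror: notify, package, publish, and test.
That leaves compile and link with no forced order relative to mirror — 2.

2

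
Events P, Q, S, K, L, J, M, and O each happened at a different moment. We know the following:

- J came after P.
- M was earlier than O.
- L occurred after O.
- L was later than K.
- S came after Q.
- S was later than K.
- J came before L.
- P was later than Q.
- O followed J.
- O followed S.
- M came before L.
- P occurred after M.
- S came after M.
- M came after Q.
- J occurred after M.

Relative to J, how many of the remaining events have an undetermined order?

2

Forced before J: M, P, and Q; forced after J: L and O.
That leaves K and S with no forced order relative to J — 2.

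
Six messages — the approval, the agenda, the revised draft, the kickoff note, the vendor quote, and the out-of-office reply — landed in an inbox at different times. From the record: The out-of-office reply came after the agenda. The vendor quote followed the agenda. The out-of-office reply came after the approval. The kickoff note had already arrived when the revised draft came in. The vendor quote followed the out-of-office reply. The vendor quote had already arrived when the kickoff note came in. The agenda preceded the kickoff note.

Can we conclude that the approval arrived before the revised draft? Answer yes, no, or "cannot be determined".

Chain the constraints: the approval → the out-of-office reply → the vendor quote → the kickoff note → the revised draft. Each link is directly stated, so the approval comes before the revised draft.

yes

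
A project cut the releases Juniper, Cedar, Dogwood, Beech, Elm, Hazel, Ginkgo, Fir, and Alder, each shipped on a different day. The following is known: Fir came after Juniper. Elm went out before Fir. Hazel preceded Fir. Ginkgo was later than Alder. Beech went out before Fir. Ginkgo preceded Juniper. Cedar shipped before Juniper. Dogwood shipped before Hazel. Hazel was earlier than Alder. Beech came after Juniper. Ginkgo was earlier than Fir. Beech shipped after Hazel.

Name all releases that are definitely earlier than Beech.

Directly stated before Beech: Hazel and Juniper.
Alder reaches Beech via Alder → Ginkgo → Juniper → Beech.
Cedar reaches Beech via Cedar → Juniper → Beech.
Dogwood reaches Beech via Dogwood → Hazel → Beech.
Likewise Ginkgo reaches Beech by chaining the stated constraints.
No chain forces Fir (or any of the others) ahead of Beech.

Alder, Cedar, Dogwood, Ginkgo, Hazel, Juniper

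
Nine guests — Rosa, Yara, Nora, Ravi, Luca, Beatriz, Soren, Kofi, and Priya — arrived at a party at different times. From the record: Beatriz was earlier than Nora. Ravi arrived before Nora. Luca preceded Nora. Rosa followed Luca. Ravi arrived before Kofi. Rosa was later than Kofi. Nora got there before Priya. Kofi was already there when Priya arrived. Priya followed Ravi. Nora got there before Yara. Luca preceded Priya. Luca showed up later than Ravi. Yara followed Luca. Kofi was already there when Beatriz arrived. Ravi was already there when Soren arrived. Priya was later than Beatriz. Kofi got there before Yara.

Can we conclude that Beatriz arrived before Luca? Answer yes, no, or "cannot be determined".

No chain of stated constraints runs from Beatriz to Luca, and none runs from Luca to Beatriz either.
So the relative order of Beatriz and Luca is not fixed by the given facts.

cannot be determined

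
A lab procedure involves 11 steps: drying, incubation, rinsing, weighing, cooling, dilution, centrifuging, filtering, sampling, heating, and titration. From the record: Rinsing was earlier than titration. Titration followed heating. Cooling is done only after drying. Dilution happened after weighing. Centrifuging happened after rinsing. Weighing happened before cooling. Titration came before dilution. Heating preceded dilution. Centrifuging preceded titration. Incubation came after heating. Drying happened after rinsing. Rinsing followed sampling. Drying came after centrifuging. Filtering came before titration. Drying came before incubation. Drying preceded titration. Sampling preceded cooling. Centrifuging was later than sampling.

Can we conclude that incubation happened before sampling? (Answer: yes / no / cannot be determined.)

Tracing the constraints gives sampling → rinsing → drying → incubation, so sampling must come before incubation.
That means incubation cannot be before sampling.

no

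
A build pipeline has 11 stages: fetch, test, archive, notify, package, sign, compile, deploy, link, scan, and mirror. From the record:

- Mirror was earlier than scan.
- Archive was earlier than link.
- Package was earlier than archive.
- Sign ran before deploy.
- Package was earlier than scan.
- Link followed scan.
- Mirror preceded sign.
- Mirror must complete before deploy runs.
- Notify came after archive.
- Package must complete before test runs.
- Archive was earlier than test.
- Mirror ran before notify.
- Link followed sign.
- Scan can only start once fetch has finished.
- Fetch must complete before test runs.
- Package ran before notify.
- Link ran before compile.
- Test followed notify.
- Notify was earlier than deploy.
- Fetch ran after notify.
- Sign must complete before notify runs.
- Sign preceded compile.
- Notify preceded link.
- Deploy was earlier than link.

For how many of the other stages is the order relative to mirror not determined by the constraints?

2

Forced after mirror: compile, deploy, fetch, link, notify, scan, sign, and test.
That leaves archive and package with no forced order relative to mirror — 2.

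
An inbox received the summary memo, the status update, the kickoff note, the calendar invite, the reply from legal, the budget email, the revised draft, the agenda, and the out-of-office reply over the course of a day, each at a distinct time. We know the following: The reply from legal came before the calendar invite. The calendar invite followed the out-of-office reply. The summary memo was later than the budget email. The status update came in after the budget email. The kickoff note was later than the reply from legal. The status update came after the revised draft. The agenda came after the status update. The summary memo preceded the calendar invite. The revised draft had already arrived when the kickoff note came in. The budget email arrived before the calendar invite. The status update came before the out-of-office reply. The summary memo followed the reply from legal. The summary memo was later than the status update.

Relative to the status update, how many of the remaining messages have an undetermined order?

Forced before the status update: the budget email and the revised draft; forced after the status update: the agenda, the calendar invite, the out-of-office reply, and the summary memo.
That leaves the kickoff note and the reply from legal with no forced order relative to the status update — 2.

2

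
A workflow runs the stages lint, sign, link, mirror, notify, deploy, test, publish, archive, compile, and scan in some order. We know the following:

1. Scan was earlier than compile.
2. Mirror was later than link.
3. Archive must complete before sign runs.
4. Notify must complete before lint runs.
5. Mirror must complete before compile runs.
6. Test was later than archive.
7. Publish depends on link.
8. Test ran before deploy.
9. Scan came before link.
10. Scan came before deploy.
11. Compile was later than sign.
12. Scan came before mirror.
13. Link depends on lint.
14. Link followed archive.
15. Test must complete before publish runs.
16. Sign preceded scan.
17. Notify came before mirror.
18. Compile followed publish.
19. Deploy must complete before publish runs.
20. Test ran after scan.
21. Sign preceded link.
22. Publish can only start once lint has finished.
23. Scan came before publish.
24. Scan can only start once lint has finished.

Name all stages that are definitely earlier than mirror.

archive, link, lint, notify, scan, sign

Directly stated before mirror: link, notify, and scan.
Archive reaches mirror via archive → link → mirror.
Lint reaches mirror via lint → scan → mirror.
Sign reaches mirror via sign → link → mirror.
No chain forces publish (or any of the others) ahead of mirror.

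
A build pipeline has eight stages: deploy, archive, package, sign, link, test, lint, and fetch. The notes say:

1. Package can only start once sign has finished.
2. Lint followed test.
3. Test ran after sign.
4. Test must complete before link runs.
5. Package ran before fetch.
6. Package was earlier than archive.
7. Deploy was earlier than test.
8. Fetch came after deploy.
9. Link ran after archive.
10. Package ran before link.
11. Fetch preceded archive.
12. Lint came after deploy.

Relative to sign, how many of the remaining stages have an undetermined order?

1

Forced after sign: archive, fetch, link, lint, package, and test.
That leaves deploy with no forced order relative to sign — 1.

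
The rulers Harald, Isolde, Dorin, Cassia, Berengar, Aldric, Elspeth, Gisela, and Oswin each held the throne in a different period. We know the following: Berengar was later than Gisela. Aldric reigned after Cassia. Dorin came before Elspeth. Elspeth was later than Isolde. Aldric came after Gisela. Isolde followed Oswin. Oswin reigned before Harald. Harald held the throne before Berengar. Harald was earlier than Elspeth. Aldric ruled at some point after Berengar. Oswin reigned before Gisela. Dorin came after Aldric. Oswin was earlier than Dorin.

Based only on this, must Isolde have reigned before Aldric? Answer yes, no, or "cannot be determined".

No chain of stated constraints runs from Isolde to Aldric, and none runs from Aldric to Isolde either.
So the relative order of Isolde and Aldric is not fixed by the given facts.

cannot be determined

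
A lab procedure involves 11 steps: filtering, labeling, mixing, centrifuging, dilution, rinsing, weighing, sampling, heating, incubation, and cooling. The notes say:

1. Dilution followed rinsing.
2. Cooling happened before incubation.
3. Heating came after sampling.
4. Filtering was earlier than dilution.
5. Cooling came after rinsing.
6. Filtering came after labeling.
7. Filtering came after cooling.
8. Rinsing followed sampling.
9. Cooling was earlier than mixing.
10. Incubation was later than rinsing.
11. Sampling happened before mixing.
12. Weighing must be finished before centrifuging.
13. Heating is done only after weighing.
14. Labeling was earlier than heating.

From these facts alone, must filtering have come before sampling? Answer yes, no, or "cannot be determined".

no

Tracing the constraints gives sampling → rinsing → cooling → filtering, so sampling must come before filtering.
That means filtering cannot be before sampling.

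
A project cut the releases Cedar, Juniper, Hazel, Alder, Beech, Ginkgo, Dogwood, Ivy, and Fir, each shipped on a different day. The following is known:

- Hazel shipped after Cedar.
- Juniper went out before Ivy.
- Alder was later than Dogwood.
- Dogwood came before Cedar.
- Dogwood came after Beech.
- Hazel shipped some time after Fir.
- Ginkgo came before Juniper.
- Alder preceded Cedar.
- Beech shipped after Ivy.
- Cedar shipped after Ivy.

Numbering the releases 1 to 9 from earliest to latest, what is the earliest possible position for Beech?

4

Ginkgo, Ivy, and Juniper must all come before Beech — 3 forced predecessors.
Nothing else is forced ahead of Beech, so its earliest slot is position 3 + 1 = 4.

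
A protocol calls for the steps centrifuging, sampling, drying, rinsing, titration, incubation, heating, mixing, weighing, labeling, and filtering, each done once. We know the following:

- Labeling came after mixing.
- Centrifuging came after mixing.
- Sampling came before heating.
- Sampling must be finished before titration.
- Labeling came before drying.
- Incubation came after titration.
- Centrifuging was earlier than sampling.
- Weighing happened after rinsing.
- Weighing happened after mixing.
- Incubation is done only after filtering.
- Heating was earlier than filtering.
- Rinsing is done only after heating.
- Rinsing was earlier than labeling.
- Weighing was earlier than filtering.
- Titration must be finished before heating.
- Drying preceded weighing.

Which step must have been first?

mixing

Mixing has a chain of constraints placing it before every other step, so mixing must be first.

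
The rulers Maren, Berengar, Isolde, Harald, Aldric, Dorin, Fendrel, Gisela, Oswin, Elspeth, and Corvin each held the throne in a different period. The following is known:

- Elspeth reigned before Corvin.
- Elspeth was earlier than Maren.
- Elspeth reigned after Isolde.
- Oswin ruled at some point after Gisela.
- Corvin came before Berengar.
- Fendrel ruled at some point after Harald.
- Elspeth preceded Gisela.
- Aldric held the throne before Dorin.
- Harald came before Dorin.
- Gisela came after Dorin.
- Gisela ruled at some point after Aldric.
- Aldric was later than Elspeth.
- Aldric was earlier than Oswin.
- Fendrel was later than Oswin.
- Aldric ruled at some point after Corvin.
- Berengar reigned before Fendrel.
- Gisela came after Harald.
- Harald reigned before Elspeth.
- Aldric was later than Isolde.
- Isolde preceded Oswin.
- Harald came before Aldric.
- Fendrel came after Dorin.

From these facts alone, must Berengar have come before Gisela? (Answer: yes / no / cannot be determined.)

No chain of stated constraints runs from Berengar to Gisela, and none runs from Gisela to Berengar either.
So the relative order of Berengar and Gisela is not fixed by the given facts.

cannot be determined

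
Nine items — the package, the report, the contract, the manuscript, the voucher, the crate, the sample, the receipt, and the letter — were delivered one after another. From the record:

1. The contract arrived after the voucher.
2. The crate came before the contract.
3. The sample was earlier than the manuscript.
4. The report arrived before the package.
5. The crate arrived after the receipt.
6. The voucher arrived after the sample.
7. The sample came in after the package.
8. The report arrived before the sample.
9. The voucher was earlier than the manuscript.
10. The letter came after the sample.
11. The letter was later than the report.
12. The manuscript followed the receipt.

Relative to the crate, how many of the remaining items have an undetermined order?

6

Forced before the crate: the receipt; forced after the crate: the contract.
That leaves the letter, the manuscript, the package, the report, the sample, and the voucher with no forced order relative to the crate — 6.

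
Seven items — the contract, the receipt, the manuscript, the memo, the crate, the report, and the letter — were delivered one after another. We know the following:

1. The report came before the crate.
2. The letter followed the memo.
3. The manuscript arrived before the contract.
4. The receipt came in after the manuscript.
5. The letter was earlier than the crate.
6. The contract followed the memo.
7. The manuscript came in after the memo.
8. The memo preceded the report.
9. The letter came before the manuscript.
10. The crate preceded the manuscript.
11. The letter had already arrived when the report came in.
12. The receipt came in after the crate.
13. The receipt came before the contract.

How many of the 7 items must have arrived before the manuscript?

Directly stated before the manuscript: the crate, the letter, and the memo.
The report reaches the manuscript via the report → the crate → the manuscript.
No chain forces the contract (or any of the others) ahead of the manuscript.
That's the crate, the letter, the memo, and the report — 4 in all.

4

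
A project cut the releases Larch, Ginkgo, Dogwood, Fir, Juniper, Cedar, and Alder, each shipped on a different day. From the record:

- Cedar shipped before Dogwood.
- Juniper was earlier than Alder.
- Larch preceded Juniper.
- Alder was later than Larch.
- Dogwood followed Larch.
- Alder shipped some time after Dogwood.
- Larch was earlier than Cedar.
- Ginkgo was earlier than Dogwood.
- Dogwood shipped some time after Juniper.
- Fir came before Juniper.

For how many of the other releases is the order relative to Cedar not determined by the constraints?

3

Forced before Cedar: Larch; forced after Cedar: Alder and Dogwood.
That leaves Fir, Ginkgo, and Juniper with no forced order relative to Cedar — 3.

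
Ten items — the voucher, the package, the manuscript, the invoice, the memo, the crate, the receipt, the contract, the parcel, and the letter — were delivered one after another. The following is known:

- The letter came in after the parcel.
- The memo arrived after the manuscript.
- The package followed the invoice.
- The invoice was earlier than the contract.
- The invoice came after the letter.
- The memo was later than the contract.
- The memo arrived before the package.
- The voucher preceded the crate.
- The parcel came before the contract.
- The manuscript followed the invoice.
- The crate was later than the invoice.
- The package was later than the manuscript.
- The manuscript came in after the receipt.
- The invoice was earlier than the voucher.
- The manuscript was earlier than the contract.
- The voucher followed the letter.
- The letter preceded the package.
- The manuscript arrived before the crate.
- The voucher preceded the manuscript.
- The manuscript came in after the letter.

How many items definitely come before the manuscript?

5

Directly stated before the manuscript: the invoice, the letter, the receipt, and the voucher.
The parcel reaches the manuscript via the parcel → the letter → the manuscript.
No chain forces the memo (or any of the others) ahead of the manuscript.
That's the invoice, the letter, the parcel, the receipt, and the voucher — 5 in all.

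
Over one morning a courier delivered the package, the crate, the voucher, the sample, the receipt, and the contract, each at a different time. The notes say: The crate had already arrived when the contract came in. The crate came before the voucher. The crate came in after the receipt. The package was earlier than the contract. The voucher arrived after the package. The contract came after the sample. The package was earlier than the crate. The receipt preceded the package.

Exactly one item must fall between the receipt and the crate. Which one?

the package

Tracing the constraints gives the receipt → the package → the crate, so the package sits after the receipt and before the crate.
No other item is forced both after the receipt and before the crate.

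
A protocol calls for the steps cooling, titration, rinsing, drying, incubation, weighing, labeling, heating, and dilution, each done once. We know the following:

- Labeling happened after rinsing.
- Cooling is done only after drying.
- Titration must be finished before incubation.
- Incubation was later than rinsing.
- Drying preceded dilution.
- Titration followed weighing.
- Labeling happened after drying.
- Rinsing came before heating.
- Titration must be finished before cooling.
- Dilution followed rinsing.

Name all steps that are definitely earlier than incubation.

Directly stated before incubation: rinsing and titration.
Weighing reaches incubation via weighing → titration → incubation.

rinsing, titration, weighing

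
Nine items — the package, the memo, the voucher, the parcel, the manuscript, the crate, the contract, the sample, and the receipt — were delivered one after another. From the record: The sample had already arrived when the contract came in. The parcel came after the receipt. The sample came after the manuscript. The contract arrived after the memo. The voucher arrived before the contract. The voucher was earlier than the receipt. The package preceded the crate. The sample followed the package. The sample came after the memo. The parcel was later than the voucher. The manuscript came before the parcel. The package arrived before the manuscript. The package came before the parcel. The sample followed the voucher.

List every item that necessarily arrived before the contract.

the manuscript, the memo, the package, the sample, the voucher

Directly stated before the contract: the memo, the sample, and the voucher.
The manuscript reaches the contract via the manuscript → the sample → the contract.
The package reaches the contract via the package → the sample → the contract.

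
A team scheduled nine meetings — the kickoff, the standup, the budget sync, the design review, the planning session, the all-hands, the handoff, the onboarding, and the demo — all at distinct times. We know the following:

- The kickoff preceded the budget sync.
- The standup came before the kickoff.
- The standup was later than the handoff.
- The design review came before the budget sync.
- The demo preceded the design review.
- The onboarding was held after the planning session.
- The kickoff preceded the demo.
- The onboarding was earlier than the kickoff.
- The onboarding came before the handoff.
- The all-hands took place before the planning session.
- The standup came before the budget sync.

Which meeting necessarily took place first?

the all-hands

The all-hands has a chain of constraints placing it before every other meeting, so the all-hands must be first.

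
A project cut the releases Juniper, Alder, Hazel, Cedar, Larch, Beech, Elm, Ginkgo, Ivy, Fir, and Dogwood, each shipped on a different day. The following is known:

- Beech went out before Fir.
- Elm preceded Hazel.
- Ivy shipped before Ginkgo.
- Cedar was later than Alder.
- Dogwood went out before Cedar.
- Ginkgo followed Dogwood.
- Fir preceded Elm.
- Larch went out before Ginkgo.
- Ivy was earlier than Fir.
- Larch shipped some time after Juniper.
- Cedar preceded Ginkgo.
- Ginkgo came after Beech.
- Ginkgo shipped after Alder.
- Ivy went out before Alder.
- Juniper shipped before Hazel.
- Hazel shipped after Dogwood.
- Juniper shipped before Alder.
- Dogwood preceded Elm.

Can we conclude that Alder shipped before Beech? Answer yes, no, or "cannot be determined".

cannot be determined

No chain of stated constraints runs from Alder to Beech, and none runs from Beech to Alder either.
So the relative order of Alder and Beech is not fixed by the given facts.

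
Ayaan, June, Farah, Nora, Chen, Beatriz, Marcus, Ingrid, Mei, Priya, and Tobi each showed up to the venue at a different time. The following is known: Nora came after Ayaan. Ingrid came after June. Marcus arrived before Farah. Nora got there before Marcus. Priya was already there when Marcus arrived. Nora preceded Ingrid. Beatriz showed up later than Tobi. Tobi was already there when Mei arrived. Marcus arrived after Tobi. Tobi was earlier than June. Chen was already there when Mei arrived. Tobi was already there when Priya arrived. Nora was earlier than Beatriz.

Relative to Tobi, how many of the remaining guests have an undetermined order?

Forced after Tobi: Beatriz, Farah, Ingrid, June, Marcus, Mei, and Priya.
That leaves Ayaan, Chen, and Nora with no forced order relative to Tobi — 3.

3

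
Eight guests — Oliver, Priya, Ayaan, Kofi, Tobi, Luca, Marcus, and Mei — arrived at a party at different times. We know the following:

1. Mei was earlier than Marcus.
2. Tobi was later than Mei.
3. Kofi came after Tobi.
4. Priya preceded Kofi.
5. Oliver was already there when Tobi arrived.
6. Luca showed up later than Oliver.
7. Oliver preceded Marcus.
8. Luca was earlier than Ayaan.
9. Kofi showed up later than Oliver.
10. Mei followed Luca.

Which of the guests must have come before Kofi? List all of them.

Directly stated before Kofi: Oliver, Priya, and Tobi.
Luca reaches Kofi via Luca → Mei → Tobi → Kofi.
Mei reaches Kofi via Mei → Tobi → Kofi.
No chain forces Ayaan (or any of the others) ahead of Kofi.

Luca, Mei, Oliver, Priya, Tobi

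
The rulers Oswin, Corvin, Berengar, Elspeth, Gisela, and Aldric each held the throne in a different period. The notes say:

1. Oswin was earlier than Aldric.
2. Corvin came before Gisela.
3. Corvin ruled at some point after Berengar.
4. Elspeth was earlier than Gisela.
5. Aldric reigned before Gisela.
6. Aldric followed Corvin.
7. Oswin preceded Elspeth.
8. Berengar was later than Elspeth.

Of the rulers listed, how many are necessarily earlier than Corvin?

3

Directly stated before Corvin: Berengar.
Elspeth reaches Corvin via Elspeth → Berengar → Corvin.
Oswin reaches Corvin via Oswin → Elspeth → Berengar → Corvin.
No chain forces Aldric (or any of the others) ahead of Corvin.
That's Berengar, Elspeth, and Oswin — 3 in all.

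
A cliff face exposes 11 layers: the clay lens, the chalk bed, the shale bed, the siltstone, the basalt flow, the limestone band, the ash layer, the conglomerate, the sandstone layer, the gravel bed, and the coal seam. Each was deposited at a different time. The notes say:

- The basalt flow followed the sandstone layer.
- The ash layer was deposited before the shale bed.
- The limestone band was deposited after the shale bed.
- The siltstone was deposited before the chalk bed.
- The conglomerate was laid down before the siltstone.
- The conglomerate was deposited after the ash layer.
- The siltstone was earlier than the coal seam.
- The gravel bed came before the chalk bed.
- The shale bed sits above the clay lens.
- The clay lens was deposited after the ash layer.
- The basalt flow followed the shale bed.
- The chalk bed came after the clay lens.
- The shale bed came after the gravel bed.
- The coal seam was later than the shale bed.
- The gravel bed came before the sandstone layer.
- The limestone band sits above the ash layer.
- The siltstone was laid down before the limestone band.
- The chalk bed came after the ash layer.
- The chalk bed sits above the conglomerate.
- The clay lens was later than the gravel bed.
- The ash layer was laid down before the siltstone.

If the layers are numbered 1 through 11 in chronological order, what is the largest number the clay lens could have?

6

The clay lens must come before the basalt flow, the chalk bed, the coal seam, the limestone band, and the shale bed — 5 layers forced after it.
Everything else can be placed before the clay lens in some valid order, so the clay lens can sit as late as position 11 − 5 = 6.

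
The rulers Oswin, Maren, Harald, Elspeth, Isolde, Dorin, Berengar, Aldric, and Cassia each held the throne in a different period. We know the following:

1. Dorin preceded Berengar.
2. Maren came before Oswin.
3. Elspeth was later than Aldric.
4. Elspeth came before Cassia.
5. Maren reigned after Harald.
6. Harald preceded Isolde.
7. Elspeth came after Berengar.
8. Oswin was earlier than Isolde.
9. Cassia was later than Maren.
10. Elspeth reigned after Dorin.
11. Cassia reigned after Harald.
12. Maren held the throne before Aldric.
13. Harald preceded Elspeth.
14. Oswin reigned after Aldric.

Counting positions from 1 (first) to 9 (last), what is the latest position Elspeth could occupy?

Elspeth must come before Cassia — 1 ruler forced after them.
Everything else can be placed before Elspeth in some valid order, so Elspeth can sit as late as position 9 − 1 = 8.

8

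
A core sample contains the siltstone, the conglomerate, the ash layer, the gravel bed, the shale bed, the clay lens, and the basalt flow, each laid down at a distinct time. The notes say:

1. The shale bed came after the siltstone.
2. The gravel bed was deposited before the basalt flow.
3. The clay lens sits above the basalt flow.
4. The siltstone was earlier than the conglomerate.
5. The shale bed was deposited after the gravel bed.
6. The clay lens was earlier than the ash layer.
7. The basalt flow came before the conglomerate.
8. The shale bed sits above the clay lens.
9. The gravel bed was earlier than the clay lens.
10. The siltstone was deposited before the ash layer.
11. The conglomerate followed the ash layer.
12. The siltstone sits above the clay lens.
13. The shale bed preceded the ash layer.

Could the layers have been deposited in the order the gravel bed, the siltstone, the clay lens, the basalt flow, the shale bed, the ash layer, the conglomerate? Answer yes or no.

The constraints require the basalt flow before the clay lens, but in the proposed sequence the clay lens appears ahead of the basalt flow. That one violation is enough.

no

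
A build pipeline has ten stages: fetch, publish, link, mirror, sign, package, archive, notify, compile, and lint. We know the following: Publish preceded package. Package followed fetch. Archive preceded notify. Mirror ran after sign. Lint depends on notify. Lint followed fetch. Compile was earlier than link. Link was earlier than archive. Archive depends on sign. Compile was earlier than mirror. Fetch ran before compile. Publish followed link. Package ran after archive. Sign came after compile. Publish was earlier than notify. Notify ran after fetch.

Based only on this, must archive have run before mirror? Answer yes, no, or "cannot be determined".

No chain of stated constraints runs from archive to mirror, and none runs from mirror to archive either.
So the relative order of archive and mirror is not fixed by the given facts.

cannot be determined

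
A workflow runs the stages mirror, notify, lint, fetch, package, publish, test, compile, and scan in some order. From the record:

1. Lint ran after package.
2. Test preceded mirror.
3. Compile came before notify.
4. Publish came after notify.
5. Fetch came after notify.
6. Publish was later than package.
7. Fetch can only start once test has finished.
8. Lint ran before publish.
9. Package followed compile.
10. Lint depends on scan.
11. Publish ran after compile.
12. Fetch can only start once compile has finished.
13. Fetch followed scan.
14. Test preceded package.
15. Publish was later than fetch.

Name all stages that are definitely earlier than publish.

compile, fetch, lint, notify, package, scan, test

Directly stated before publish: compile, fetch, lint, notify, and package.
Scan reaches publish via scan → lint → publish.
Test reaches publish via test → fetch → publish.
No chain forces mirror ahead of publish.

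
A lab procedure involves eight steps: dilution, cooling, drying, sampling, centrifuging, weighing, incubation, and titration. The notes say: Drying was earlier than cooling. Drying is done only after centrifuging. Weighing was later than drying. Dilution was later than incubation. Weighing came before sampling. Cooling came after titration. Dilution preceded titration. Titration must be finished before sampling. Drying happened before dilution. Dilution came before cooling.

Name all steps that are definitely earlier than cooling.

centrifuging, dilution, drying, incubation, titration

Directly stated before cooling: dilution, drying, and titration.
Centrifuging reaches cooling via centrifuging → drying → cooling.
Incubation reaches cooling via incubation → dilution → cooling.
No chain forces sampling (or any of the others) ahead of cooling.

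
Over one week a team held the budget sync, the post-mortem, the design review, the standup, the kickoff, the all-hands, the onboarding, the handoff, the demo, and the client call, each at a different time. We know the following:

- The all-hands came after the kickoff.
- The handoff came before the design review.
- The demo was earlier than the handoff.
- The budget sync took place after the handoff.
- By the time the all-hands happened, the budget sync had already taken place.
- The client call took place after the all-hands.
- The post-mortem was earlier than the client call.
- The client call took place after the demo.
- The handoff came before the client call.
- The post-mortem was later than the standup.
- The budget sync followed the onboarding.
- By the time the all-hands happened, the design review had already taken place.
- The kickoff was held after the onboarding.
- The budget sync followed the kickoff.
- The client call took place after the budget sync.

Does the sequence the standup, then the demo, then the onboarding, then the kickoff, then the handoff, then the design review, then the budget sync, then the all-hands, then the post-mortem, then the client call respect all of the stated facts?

Check each stated constraint against the proposed order — e.g. the standup is ahead of the post-mortem; the demo is ahead of the client call. Every pair is in the required order; nothing is violated.

yes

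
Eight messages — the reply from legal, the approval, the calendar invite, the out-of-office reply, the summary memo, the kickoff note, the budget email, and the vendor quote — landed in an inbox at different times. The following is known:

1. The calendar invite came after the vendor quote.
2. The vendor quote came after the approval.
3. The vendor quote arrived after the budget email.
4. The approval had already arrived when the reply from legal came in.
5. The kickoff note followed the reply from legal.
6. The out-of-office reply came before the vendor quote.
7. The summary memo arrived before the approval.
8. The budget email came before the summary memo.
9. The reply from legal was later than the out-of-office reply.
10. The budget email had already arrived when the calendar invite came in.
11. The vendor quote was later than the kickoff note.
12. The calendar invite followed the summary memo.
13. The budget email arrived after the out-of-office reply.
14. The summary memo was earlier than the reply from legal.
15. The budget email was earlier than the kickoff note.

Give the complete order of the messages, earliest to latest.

the out-of-office reply, the budget email, the summary memo, the approval, the reply from legal, the kickoff note, the vendor quote, the calendar invite

The constraints fix every adjacent pair, so only one ordering works:
the out-of-office reply → the budget email → the summary memo → the approval → the reply from legal → the kickoff note → the vendor quote → the calendar invite.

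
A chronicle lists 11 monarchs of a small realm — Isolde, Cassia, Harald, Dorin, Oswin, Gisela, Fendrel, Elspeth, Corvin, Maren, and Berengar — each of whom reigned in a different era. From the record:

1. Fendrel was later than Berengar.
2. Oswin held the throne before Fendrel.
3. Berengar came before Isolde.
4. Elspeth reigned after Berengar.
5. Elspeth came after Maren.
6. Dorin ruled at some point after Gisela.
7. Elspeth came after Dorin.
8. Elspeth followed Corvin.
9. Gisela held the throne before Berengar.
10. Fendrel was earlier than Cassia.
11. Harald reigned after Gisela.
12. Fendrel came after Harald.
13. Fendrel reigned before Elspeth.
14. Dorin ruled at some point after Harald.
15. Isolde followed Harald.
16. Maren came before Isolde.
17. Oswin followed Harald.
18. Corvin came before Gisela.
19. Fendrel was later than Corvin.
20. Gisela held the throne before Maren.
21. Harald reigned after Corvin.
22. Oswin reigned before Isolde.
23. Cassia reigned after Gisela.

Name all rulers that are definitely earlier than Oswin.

Corvin, Gisela, Harald

Directly stated before Oswin: Harald.
Corvin reaches Oswin via Corvin → Harald → Oswin.
Gisela reaches Oswin via Gisela → Harald → Oswin.
No chain forces Cassia (or any of the others) ahead of Oswin.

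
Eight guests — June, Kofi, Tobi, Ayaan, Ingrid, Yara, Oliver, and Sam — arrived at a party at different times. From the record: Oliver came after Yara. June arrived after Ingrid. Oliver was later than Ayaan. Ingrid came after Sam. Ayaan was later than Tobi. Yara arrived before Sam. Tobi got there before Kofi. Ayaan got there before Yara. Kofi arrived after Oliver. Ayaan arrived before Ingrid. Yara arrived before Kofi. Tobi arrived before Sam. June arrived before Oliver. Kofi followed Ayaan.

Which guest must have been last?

Kofi

Every other guest has a chain of constraints placing them before Kofi, so Kofi is last.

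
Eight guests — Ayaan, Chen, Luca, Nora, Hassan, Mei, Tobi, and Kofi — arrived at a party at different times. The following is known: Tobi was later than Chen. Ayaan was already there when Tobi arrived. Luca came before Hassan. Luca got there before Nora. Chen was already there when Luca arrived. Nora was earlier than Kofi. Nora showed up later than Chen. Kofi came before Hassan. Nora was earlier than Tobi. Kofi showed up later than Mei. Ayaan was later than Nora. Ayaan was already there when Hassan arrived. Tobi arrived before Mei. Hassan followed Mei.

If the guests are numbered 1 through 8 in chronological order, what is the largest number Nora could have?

3

Nora must come before Ayaan, Hassan, Kofi, Mei, and Tobi — 5 guests forced after them.
Everything else can be placed before Nora in some valid order, so Nora can sit as late as position 8 − 5 = 3.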